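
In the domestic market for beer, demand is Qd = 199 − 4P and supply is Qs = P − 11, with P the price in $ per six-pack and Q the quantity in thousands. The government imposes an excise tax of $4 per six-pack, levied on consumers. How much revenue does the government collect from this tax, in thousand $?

Before the tax: set 199 − 4P = P − 11 → P* = $42, Q* = 31.
With the tax collected from consumers, demand (in seller-price terms) shifts: Qd = 199 − 4(P + 4).
Solving gives Q = 27.8 with consumers paying $42.8 and suppliers receiving $38.8 (the $4 wedge).
Revenue = t · Q = 4 · 27.8 = $111.2.

Tax revenue = $111.2 thousand.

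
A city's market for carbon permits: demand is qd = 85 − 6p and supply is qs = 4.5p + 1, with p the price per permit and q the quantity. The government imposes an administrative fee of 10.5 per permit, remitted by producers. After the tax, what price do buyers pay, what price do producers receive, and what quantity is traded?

Buyers pay 12.5; producers receive 2; quantity = 10.

Before the tax: set 85 − 6p = 4.5p + 1 → p* = 8, q* = 37.
With the tax collected from producers, supply shifts: qs = 4.5(p − 10.5) + 1.
New equilibrium: buyers pay 12.5, producers receive 2, q = 10. (Wedge: pb − ps = 10.5.)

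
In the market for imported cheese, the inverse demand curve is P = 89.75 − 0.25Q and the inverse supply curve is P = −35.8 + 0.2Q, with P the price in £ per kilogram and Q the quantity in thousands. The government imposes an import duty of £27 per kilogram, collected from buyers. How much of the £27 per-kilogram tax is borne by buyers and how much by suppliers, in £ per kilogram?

Buyers bear £15 per kilogram; suppliers bear £12 per kilogram.

Rewrite in direct form: Qd = 359 − 4P and Qs = 5P + 179.
Without the tax, 359 − 4P = 5P + 179 gives 9P = 180, so P* = £20 and Q* = 279.
With the tax collected from buyers, demand (in seller-price terms) shifts: Qd = 359 − 4(P + 27).
Solving gives Q = 219 with buyers paying £35 and suppliers receiving £8 (the £27 wedge).
Burden on buyers: £15; on suppliers: £12. (They sum to £27.)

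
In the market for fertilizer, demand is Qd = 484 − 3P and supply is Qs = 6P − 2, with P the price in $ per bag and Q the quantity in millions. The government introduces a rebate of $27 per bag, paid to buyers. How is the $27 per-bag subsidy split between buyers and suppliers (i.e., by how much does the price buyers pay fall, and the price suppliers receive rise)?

Before the subsidy: set 484 − 3P = 6P − 2 → P* = $54, Q* = 322.
With a per-unit subsidy paid to buyers, each effectively pays P − 27, so demand becomes Qd = 484 − 3(P − 27).
Solving gives Q = 376 with buyers paying $36 and suppliers receiving $63 (the $27 wedge).
Gain to buyers: $18; to suppliers: $9. (They sum to $27.)

Buyers gain $18 per bag; suppliers gain $9 per bag.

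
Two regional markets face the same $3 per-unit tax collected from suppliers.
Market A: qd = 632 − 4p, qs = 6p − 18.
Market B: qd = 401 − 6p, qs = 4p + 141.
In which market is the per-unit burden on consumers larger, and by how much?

Market A, by $0.6.

Market A: pre-tax p* = $65, q* = 372; post-tax q = 364.8; per-unit burden on consumers = $1.8.
Market B: pre-tax p* = $26, q* = 245; post-tax q = 237.8; per-unit burden on consumers = $1.2.
Difference: $1.8 vs $1.2 → market A is larger by $0.6.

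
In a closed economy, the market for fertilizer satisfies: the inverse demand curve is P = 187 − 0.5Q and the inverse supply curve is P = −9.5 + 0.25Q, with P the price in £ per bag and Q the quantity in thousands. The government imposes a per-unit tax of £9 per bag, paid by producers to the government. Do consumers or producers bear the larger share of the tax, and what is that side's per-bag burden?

Inverting to Q(P) form: Qd = 374 − 2P; Qs = 4P + 38.
Without the tax, 374 − 2P = 4P + 38 gives 6P = 336, so P* = £56 and Q* = 262.
With the tax collected from producers, supply shifts: Qs = 4(P − 9) + 38.
New equilibrium: consumers pay £62, producers receive £53, Q = 250. (Wedge: Pb − Ps = 9.)
Per-bag burden: consumers £6, producers £3.
Consumers take the larger share because demand is less price-elastic here (demand slope 2 vs supply slope 4).

Consumers bear the larger share: £6 per bag.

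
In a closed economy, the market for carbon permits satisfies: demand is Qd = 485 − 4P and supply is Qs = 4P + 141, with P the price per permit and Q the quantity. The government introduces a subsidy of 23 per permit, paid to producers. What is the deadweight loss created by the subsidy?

Without the subsidy, 485 − 4P = 4P + 141 gives 8P = 344, so P* = 43 and Q* = 313.
With a per-unit subsidy paid to producers, each receives P + 23 per unit sold, so supply becomes Qs = 4(P + 23) + 141.
Solving gives Q = 359 with buyers paying 31.5 and producers receiving 54.5 (the 23 wedge).
Quantity rises by |ΔQ| = |313 − 359| = 46.
DWL = ½ · t · |ΔQ| = ½ · 23 · 46 = 529.

Deadweight loss = 529.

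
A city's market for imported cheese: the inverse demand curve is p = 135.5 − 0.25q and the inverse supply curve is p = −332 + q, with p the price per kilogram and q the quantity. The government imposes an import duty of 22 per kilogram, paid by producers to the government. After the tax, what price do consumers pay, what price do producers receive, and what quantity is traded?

Inverting to q(p) form: qd = 542 − 4p; qs = p + 332.
Without the tax, 542 − 4p = p + 332 gives 5p = 210, so p* = 42 and q* = 374.
With the tax collected from producers, supply shifts: qs = (p − 22) + 332.
New equilibrium: consumers pay 46.4, producers receive 24.4, q = 356.4. (Wedge: pb − ps = 22.)

Consumers pay 46.4; producers receive 24.4; quantity = 356.4.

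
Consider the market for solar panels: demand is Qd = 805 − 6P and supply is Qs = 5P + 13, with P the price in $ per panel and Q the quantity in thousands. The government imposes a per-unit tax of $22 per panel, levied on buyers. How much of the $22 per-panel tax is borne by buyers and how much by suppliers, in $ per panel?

Before the tax: set 805 − 6P = 5P + 13 → P* = $72, Q* = 373.
With the tax collected from buyers, demand (in seller-price terms) shifts: Qd = 805 − 6(P + 22).
Solving gives Q = 313 with buyers paying $82 and suppliers receiving $60 (the $22 wedge).
Burden on buyers: $10; on suppliers: $12. (They sum to $22.)

Buyers bear $10 per panel; suppliers bear $12 per panel.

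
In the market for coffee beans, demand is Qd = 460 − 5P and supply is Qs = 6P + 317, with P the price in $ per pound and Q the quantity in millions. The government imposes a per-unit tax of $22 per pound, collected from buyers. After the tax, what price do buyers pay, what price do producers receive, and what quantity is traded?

Without the tax, 460 − 5P = 6P + 317 gives 11P = 143, so P* = $13 and Q* = 395.
With the tax collected from buyers, demand (in seller-price terms) shifts: Qd = 460 − 5(P + 22).
New equilibrium: buyers pay $25, producers receive $3, Q = 335. (Wedge: Pb − Ps = 22.)
The less price-elastic side of the market bears the larger share of a per-unit tax.

Buyers pay $25; producers receive $3; quantity = 335.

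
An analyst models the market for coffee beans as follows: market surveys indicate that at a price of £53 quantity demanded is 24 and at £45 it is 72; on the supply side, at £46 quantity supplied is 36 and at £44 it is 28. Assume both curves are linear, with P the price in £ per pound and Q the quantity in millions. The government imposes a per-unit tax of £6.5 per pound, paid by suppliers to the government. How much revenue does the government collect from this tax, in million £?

Tax revenue = £210.6 million.

Demand slope: (72 − 24)/(45 − 53) = -6, so Qd = 342 − 6P.
Supply slope: (28 − 36)/(44 − 46) = 4, so Qs = 4P − 148.
Without the tax, 342 − 6P = 4P − 148 gives 10P = 490, so P* = £49 and Q* = 48.
With the tax collected from suppliers, supply shifts: Qs = 4(P − 6.5) − 148.
New equilibrium: buyers pay £51.6, suppliers receive £45.1, Q = 32.4. (Wedge: Pb − Ps = 6.5.)
Revenue = t · Q = 6.5 · 32.4 = £210.6.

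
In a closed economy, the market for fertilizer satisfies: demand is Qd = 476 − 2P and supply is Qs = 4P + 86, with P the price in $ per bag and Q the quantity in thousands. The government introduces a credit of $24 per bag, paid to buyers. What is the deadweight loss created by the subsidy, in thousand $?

Deadweight loss = $384 thousand.

Without the subsidy, 476 − 2P = 4P + 86 gives 6P = 390, so P* = $65 and Q* = 346.
With a per-unit subsidy paid to buyers, each effectively pays P − 24, so demand becomes Qd = 476 − 2(P − 24).
Solving gives Q = 378 with buyers paying $49 and suppliers receiving $73 (the $24 wedge).
Quantity rises by |ΔQ| = |346 − 378| = 32.
DWL = ½ · t · |ΔQ| = ½ · 24 · 32 = $384.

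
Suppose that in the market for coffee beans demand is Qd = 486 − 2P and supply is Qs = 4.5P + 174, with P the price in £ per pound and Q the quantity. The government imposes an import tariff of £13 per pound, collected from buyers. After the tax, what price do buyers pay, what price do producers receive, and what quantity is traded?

Buyers pay £57; producers receive £44; quantity = 372.

Without the tax, 486 − 2P = 4.5P + 174 gives 6.5P = 312, so P* = £48 and Q* = 390.
With the tax collected from buyers, demand (in seller-price terms) shifts: Qd = 486 − 2(P + 13).
Solving gives Q = 372 with buyers paying £57 and producers receiving £44 (the £13 wedge).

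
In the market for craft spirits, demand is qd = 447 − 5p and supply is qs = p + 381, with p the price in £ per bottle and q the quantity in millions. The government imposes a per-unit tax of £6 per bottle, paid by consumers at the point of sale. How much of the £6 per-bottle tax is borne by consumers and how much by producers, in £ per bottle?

Without the tax, 447 − 5p = p + 381 gives 6p = 66, so p* = £11 and q* = 392.
With the tax collected from consumers, demand (in seller-price terms) shifts: qd = 447 − 5(p + 6).
New equilibrium: consumers pay £12, producers receive £6, q = 387. (Wedge: pb − ps = 6.)
Burden on consumers: £1; on producers: £5. (They sum to £6.)
The less price-elastic side of the market bears the larger share of a per-unit tax.

Consumers bear £1 per bottle; producers bear £5 per bottle.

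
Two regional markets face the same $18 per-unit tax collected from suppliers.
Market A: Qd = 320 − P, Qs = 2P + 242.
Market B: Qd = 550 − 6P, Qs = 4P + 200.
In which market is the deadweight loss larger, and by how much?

Market A: pre-tax P* = $26, Q* = 294; post-tax Q = 282; deadweight loss = $108.
Market B: pre-tax P* = $35, Q* = 340; post-tax Q = 296.8; deadweight loss = $388.8.
Difference: $108 vs $388.8 → market B is larger by $280.8.

Market B, by $280.8.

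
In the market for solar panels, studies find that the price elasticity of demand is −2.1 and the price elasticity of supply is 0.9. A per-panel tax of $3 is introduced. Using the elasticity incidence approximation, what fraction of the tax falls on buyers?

Incidence ratio: buyers' share ≈ εs / (εs + |εd|) = 0.9 / (0.9 + 2.1) = 0.3.
Supply is the less elastic side, so buyers bear the smaller share.

Buyers' share ≈ 0.3.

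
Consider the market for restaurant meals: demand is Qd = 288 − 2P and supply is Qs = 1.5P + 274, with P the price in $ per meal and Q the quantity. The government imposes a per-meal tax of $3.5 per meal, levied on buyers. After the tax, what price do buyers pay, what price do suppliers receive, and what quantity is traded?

Without the tax, 288 − 2P = 1.5P + 274 gives 3.5P = 14, so P* = $4 and Q* = 280.
With the tax collected from buyers, demand (in seller-price terms) shifts: Qd = 288 − 2(P + 3.5).
New equilibrium: buyers pay $5.5, suppliers receive $2, Q = 277. (Wedge: Pb − Ps = 3.5.)

Buyers pay $5.5; suppliers receive $2; quantity = 277.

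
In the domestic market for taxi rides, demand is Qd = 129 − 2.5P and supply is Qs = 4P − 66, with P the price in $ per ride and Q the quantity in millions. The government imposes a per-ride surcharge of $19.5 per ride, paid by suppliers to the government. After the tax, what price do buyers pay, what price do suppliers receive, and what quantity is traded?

Buyers pay $42; suppliers receive $22.5; quantity = 24.

Before the tax: set 129 − 2.5P = 4P − 66 → P* = $30, Q* = 54.
With the tax collected from suppliers, supply shifts: Qs = 4(P − 19.5) − 66.
New equilibrium: buyers pay $42, suppliers receive $22.5, Q = 24. (Wedge: Pb − Ps = 19.5.)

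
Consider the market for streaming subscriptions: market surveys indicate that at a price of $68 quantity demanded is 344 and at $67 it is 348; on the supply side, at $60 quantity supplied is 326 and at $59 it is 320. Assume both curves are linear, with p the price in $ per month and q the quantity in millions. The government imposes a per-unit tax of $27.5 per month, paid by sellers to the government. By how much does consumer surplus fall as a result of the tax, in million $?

Consumer surplus falls by $5329.5 million.

Demand slope: (348 − 344)/(67 − 68) = -4, so qd = 616 − 4p.
Supply slope: (320 − 326)/(59 − 60) = 6, so qs = 6p − 34.
Before the tax: set 616 − 4p = 6p − 34 → p* = $65, q* = 356.
With the tax collected from sellers, supply shifts: qs = 6(p − 27.5) − 34.
Solving gives q = 290 with buyers paying $81.5 and sellers receiving $54 (the $27.5 wedge).
ΔCS is the trapezoid between Q = 290 and Q = 356 of height $16.5: ½ · (356 + 290) · 16.5 = $5329.5.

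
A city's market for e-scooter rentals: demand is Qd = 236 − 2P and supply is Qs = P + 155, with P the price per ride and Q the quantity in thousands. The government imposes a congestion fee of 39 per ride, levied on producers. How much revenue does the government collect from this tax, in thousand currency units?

Without the tax, 236 − 2P = P + 155 gives 3P = 81, so P* = 27 and Q* = 182.
With the tax collected from producers, supply shifts: Qs = (P − 39) + 155.
New equilibrium: consumers pay 40, producers receive 1, Q = 156. (Wedge: Pb − Ps = 39.)
Revenue = t · Q = 39 · 156 = 6084.

Tax revenue = 6084 thousand.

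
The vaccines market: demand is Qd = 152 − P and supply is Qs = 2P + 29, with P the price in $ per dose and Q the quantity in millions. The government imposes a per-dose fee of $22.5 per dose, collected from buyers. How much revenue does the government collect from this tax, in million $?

Tax revenue = $2160 million.

Before the tax: set 152 − P = 2P + 29 → P* = $41, Q* = 111.
With the tax collected from buyers, demand (in seller-price terms) shifts: Qd = 152 − (P + 22.5).
New equilibrium: buyers pay $56, sellers receive $33.5, Q = 96. (Wedge: Pb − Ps = 22.5.)
Revenue = t · Q = 22.5 · 96 = $2160.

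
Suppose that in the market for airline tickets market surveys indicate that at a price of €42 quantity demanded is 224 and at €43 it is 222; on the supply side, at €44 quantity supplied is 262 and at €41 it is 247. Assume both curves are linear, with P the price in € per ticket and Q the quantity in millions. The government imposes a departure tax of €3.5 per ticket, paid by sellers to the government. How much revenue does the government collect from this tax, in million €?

Demand slope: (222 − 224)/(43 − 42) = -2, so Qd = 308 − 2P.
Supply slope: (247 − 262)/(41 − 44) = 5, so Qs = 5P + 42.
Without the tax, 308 − 2P = 5P + 42 gives 7P = 266, so P* = €38 and Q* = 232.
With the tax collected from sellers, supply shifts: Qs = 5(P − 3.5) + 42.
New equilibrium: consumers pay €40.5, sellers receive €37, Q = 227. (Wedge: Pb − Ps = 3.5.)
Revenue = t · Q = 3.5 · 227 = €794.5.

Tax revenue = €794.5 million.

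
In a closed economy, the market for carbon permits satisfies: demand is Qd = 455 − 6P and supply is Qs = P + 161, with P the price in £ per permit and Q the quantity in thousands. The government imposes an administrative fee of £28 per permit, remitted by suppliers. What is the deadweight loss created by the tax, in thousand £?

Deadweight loss = £336 thousand.

Before the tax: set 455 − 6P = P + 161 → P* = £42, Q* = 203.
With the tax collected from suppliers, supply shifts: Qs = (P − 28) + 161.
New equilibrium: consumers pay £46, suppliers receive £18, Q = 179. (Wedge: Pb − Ps = 28.)
Quantity falls by |ΔQ| = |203 − 179| = 24.
DWL = ½ · t · |ΔQ| = ½ · 28 · 24 = £336.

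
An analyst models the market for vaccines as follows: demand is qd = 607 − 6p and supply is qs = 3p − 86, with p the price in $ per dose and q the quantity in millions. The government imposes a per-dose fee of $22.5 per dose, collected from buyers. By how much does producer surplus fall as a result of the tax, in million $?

Producer surplus falls by $1837.5 million.

Without the tax, 607 − 6p = 3p − 86 gives 9p = 693, so p* = $77 and q* = 145.
With the tax collected from buyers, demand (in seller-price terms) shifts: qd = 607 − 6(p + 22.5).
New equilibrium: buyers pay $84.5, sellers receive $62, q = 100. (Wedge: pb − ps = 22.5.)
ΔPS is the trapezoid between Q = 100 and Q = 145 of height $15: ½ · (145 + 100) · 15 = $1837.5.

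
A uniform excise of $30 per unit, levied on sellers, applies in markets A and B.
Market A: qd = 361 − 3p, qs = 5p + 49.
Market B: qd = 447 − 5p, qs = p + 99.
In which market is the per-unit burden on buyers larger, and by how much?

Market A, by $13.75.

Market A: pre-tax p* = $39, q* = 244; post-tax q = 187.75; per-unit burden on buyers = $18.75.
Market B: pre-tax p* = $58, q* = 157; post-tax q = 132; per-unit burden on buyers = $5.
Difference: $18.75 vs $5 → market A is larger by $13.75.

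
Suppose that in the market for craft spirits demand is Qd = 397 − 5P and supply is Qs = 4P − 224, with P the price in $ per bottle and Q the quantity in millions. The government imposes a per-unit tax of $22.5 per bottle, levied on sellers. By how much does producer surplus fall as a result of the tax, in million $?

Producer surplus falls by $337.5 million.

Before the tax: set 397 − 5P = 4P − 224 → P* = $69, Q* = 52.
With the tax collected from sellers, supply shifts: Qs = 4(P − 22.5) − 224.
Solving gives Q = 2 with buyers paying $79 and sellers receiving $56.5 (the $22.5 wedge).
ΔPS is the trapezoid between Q = 2 and Q = 52 of height $12.5: ½ · (52 + 2) · 12.5 = $337.5.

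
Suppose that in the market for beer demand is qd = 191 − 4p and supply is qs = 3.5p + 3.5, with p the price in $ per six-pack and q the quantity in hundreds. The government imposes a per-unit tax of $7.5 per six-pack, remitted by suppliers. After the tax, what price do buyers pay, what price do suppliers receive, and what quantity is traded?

Without the tax, 191 − 4p = 3.5p + 3.5 gives 7.5p = 187.5, so p* = $25 and q* = 91.
With the tax collected from suppliers, supply shifts: qs = 3.5(p − 7.5) + 3.5.
New equilibrium: buyers pay $28.5, suppliers receive $21, q = 77. (Wedge: pb − ps = 7.5.)
The less price-elastic side of the market bears the larger share of a per-unit tax.

Buyers pay $28.5; suppliers receive $21; quantity = 77.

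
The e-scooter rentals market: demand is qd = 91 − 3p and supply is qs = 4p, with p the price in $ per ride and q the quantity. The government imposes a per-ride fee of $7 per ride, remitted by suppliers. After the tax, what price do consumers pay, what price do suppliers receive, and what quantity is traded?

Consumers pay $17; suppliers receive $10; quantity = 40.

Before the tax: set 91 − 3p = 4p → p* = $13, q* = 52.
With the tax collected from suppliers, supply shifts: qs = 4(p − 7).
Solving gives q = 40 with consumers paying $17 and suppliers receiving $10 (the $7 wedge).
The less price-elastic side of the market bears the larger share of a per-unit tax.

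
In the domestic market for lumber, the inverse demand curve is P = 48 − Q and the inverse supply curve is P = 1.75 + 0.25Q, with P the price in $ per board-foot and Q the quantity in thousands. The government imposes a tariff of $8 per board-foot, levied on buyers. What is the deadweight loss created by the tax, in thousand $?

Rewrite in direct form: Qd = 48 − P and Qs = 4P − 7.
Without the tax, 48 − P = 4P − 7 gives 5P = 55, so P* = $11 and Q* = 37.
With the tax collected from buyers, demand (in seller-price terms) shifts: Qd = 48 − (P + 8).
Solving gives Q = 30.6 with buyers paying $17.4 and producers receiving $9.4 (the $8 wedge).
Quantity falls by |ΔQ| = |37 − 30.6| = 6.4.
DWL = ½ · t · |ΔQ| = ½ · 8 · 6.4 = $25.6.

Deadweight loss = $25.6 thousand.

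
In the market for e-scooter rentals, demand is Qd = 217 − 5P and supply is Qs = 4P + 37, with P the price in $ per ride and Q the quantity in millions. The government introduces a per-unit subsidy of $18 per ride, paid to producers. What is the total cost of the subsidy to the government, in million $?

Without the subsidy, 217 − 5P = 4P + 37 gives 9P = 180, so P* = $20 and Q* = 117.
With a per-unit subsidy paid to producers, each receives P + 18 per unit sold, so supply becomes Qs = 4(P + 18) + 37.
New equilibrium: consumers pay $12, producers receive $30, Q = 157. (Wedge: Pb − Ps = −18.)
Outlay = t · Q = 18 · 157 = $2826.

Government outlay = $2826 million.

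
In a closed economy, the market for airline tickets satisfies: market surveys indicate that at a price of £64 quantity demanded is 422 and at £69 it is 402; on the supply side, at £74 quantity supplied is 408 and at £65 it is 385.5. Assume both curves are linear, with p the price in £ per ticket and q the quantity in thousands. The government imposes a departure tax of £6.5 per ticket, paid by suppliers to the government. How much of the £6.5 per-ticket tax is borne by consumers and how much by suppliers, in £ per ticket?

Consumers bear £2.5 per ticket; suppliers bear £4 per ticket.

Demand slope: (402 − 422)/(69 − 64) = -4, so qd = 678 − 4p.
Supply slope: (385.5 − 408)/(65 − 74) = 2.5, so qs = 2.5p + 223.
Without the tax, 678 − 4p = 2.5p + 223 gives 6.5p = 455, so p* = £70 and q* = 398.
With the tax collected from suppliers, supply shifts: qs = 2.5(p − 6.5) + 223.
Solving gives q = 388 with consumers paying £72.5 and suppliers receiving £66 (the £6.5 wedge).
Burden on consumers: £2.5; on suppliers: £4. (They sum to £6.5.)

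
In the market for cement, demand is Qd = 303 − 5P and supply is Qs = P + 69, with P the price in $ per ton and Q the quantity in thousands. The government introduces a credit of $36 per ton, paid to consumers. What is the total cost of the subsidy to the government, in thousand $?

Government outlay = $4968 thousand.

Without the subsidy, 303 − 5P = P + 69 gives 6P = 234, so P* = $39 and Q* = 108.
With a per-unit subsidy paid to consumers, each effectively pays P − 36, so demand becomes Qd = 303 − 5(P − 36).
Solving gives Q = 138 with consumers paying $33 and suppliers receiving $69 (the $36 wedge).
Outlay = t · Q = 36 · 138 = $4968.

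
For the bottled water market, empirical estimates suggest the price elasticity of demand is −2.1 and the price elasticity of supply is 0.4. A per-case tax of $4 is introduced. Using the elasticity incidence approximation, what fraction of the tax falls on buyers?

Incidence ratio: buyers' share ≈ εs / (εs + |εd|) = 0.4 / (0.4 + 2.1) = 0.16.
Supply is the less elastic side, so buyers bear the smaller share.

Buyers' share ≈ 0.16.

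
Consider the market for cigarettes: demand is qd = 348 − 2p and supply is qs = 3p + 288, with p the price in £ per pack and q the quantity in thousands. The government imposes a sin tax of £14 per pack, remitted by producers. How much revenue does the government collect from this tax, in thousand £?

Before the tax: set 348 − 2p = 3p + 288 → p* = £12, q* = 324.
With the tax collected from producers, supply shifts: qs = 3(p − 14) + 288.
Solving gives q = 307.2 with buyers paying £20.4 and producers receiving £6.4 (the £14 wedge).
Revenue = t · Q = 14 · 307.2 = £4300.8.

Tax revenue = £4300.8 thousand.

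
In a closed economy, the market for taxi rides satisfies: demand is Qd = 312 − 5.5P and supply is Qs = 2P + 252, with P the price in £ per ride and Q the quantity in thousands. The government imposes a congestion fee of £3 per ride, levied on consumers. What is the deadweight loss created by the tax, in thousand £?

Without the tax, 312 − 5.5P = 2P + 252 gives 7.5P = 60, so P* = £8 and Q* = 268.
With the tax collected from consumers, demand (in seller-price terms) shifts: Qd = 312 − 5.5(P + 3).
Solving gives Q = 263.6 with consumers paying £8.8 and producers receiving £5.8 (the £3 wedge).
Quantity falls by |ΔQ| = |268 − 263.6| = 4.4.
DWL = ½ · t · |ΔQ| = ½ · 3 · 4.4 = £6.6.

Deadweight loss = £6.6 thousand.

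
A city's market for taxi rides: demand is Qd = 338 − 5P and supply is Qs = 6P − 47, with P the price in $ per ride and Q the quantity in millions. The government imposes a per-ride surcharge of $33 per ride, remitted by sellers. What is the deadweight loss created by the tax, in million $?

Without the tax, 338 − 5P = 6P − 47 gives 11P = 385, so P* = $35 and Q* = 163.
With the tax collected from sellers, supply shifts: Qs = 6(P − 33) − 47.
New equilibrium: consumers pay $53, sellers receive $20, Q = 73. (Wedge: Pb − Ps = 33.)
Quantity falls by |ΔQ| = |163 − 73| = 90.
DWL = ½ · t · |ΔQ| = ½ · 33 · 90 = $1485.

Deadweight loss = $1485 million.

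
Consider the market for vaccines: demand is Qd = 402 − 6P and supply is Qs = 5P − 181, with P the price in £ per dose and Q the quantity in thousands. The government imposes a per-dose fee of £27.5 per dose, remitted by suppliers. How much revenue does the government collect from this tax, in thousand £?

Tax revenue = £247.5 thousand.

Without the tax, 402 − 6P = 5P − 181 gives 11P = 583, so P* = £53 and Q* = 84.
With the tax collected from suppliers, supply shifts: Qs = 5(P − 27.5) − 181.
New equilibrium: consumers pay £65.5, suppliers receive £38, Q = 9. (Wedge: Pb − Ps = 27.5.)
Revenue = t · Q = 27.5 · 9 = £247.5.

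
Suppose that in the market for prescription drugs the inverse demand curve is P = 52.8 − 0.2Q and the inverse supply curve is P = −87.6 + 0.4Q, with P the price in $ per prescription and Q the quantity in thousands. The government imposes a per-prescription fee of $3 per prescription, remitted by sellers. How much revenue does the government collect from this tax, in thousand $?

Rewrite in direct form: Qd = 264 − 5P and Qs = 2.5P + 219.
Before the tax: set 264 − 5P = 2.5P + 219 → P* = $6, Q* = 234.
With the tax collected from sellers, supply shifts: Qs = 2.5(P − 3) + 219.
Solving gives Q = 229 with buyers paying $7 and sellers receiving $4 (the $3 wedge).
Revenue = t · Q = 3 · 229 = $687.

Tax revenue = $687 thousand.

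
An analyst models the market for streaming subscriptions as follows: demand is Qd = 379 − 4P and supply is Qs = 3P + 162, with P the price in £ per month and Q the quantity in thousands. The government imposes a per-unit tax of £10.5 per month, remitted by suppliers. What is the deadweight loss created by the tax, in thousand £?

Before the tax: set 379 − 4P = 3P + 162 → P* = £31, Q* = 255.
With the tax collected from suppliers, supply shifts: Qs = 3(P − 10.5) + 162.
New equilibrium: buyers pay £35.5, suppliers receive £25, Q = 237. (Wedge: Pb − Ps = 10.5.)
Quantity falls by |ΔQ| = |255 − 237| = 18.
DWL = ½ · t · |ΔQ| = ½ · 10.5 · 18 = £94.5.

Deadweight loss = £94.5 thousand.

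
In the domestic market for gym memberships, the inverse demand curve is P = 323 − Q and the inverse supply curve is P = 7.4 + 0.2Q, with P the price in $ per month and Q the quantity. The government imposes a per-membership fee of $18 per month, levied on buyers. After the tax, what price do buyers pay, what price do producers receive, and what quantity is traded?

Rewrite in direct form: Qd = 323 − P and Qs = 5P − 37.
Before the tax: set 323 − P = 5P − 37 → P* = $60, Q* = 263.
With the tax collected from buyers, demand (in seller-price terms) shifts: Qd = 323 − (P + 18).
New equilibrium: buyers pay $75, producers receive $57, Q = 248. (Wedge: Pb − Ps = 18.)
The less price-elastic side of the market bears the larger share of a per-unit tax.

Buyers pay $75; producers receive $57; quantity = 248.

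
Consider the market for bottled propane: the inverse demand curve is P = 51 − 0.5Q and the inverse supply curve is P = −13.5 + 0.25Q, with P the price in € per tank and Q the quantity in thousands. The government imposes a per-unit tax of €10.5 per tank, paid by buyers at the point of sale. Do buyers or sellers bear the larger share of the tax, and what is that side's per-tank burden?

Buyers bear the larger share: €7 per tank.

Inverting to Q(P) form: Qd = 102 − 2P; Qs = 4P + 54.
Before the tax: set 102 − 2P = 4P + 54 → P* = €8, Q* = 86.
With the tax collected from buyers, demand (in seller-price terms) shifts: Qd = 102 − 2(P + 10.5).
New equilibrium: buyers pay €15, sellers receive €4.5, Q = 72. (Wedge: Pb − Ps = 10.5.)
Per-tank burden: buyers €7, sellers €3.5.
Buyers take the larger share because demand is less price-elastic here (demand slope 2 vs supply slope 4).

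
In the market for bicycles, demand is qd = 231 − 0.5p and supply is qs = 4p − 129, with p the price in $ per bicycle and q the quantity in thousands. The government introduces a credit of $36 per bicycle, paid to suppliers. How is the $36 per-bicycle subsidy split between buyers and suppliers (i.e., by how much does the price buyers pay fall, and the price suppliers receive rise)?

Buyers gain $32 per bicycle; suppliers gain $4 per bicycle.

Without the subsidy, 231 − 0.5p = 4p − 129 gives 4.5p = 360, so p* = $80 and q* = 191.
With a per-unit subsidy paid to suppliers, each receives p + 36 per unit sold, so supply becomes qs = 4(p + 36) − 129.
New equilibrium: buyers pay $48, suppliers receive $84, q = 207. (Wedge: pb − ps = −36.)
Gain to buyers: $32; to suppliers: $4. (They sum to $36.)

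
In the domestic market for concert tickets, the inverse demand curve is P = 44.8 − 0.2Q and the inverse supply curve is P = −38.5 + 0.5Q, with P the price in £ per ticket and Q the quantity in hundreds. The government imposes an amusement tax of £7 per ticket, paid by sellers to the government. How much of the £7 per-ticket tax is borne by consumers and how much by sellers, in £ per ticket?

Consumers bear £2 per ticket; sellers bear £5 per ticket.

Inverting to Q(P) form: Qd = 224 − 5P; Qs = 2P + 77.
Without the tax, 224 − 5P = 2P + 77 gives 7P = 147, so P* = £21 and Q* = 119.
With the tax collected from sellers, supply shifts: Qs = 2(P − 7) + 77.
Solving gives Q = 109 with consumers paying £23 and sellers receiving £16 (the £7 wedge).
Burden on consumers: £2; on sellers: £5. (They sum to £7.)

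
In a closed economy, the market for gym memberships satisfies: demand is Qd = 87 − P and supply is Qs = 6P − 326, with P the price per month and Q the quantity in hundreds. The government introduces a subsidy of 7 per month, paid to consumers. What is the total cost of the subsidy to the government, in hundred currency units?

Government outlay = 238 hundred.

Before the subsidy: set 87 − P = 6P − 326 → P* = 59, Q* = 28.
With a per-unit subsidy paid to consumers, each effectively pays P − 7, so demand becomes Qd = 87 − (P − 7).
Solving gives Q = 34 with consumers paying 53 and producers receiving 60 (the 7 wedge).
Outlay = t · Q = 7 · 34 = 238.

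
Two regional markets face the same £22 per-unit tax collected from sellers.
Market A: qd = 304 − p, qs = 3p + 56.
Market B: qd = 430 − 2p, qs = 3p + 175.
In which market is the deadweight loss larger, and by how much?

Market B, by £108.9.

Market A: pre-tax p* = £62, q* = 242; post-tax q = 225.5; deadweight loss = £181.5.
Market B: pre-tax p* = £51, q* = 328; post-tax q = 301.6; deadweight loss = £290.4.
Difference: £181.5 vs £290.4 → market B is larger by £108.9.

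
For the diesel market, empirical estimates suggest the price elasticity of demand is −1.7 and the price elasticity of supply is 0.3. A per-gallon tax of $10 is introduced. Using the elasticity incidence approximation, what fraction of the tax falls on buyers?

Incidence ratio: buyers' share ≈ εs / (εs + |εd|) = 0.3 / (0.3 + 1.7) = 0.15.
Supply is the less elastic side, so buyers bear the smaller share.

Buyers' share ≈ 0.15.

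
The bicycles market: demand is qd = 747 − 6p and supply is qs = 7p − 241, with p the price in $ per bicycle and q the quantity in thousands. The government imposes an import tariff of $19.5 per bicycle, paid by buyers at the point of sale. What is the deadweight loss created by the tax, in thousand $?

Without the tax, 747 − 6p = 7p − 241 gives 13p = 988, so p* = $76 and q* = 291.
With the tax collected from buyers, demand (in seller-price terms) shifts: qd = 747 − 6(p + 19.5).
New equilibrium: buyers pay $86.5, producers receive $67, q = 228. (Wedge: pb − ps = 19.5.)
Quantity falls by |ΔQ| = |291 − 228| = 63.
DWL = ½ · t · |ΔQ| = ½ · 19.5 · 63 = $614.25.

Deadweight loss = $614.25 thousand.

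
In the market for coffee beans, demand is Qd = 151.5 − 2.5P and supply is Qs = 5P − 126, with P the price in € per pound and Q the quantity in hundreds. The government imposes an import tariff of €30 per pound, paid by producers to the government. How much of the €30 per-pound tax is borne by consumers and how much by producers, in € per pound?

Before the tax: set 151.5 − 2.5P = 5P − 126 → P* = €37, Q* = 59.
With the tax collected from producers, supply shifts: Qs = 5(P − 30) − 126.
Solving gives Q = 9 with consumers paying €57 and producers receiving €27 (the €30 wedge).
Burden on consumers: €20; on producers: €10. (They sum to €30.)

Consumers bear €20 per pound; producers bear €10 per pound.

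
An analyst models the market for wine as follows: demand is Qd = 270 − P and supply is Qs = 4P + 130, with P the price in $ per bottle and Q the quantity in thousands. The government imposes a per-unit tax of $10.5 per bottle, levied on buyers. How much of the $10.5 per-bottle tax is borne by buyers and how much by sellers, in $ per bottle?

Before the tax: set 270 − P = 4P + 130 → P* = $28, Q* = 242.
With the tax collected from buyers, demand (in seller-price terms) shifts: Qd = 270 − (P + 10.5).
Solving gives Q = 233.6 with buyers paying $36.4 and sellers receiving $25.9 (the $10.5 wedge).
Burden on buyers: $8.4; on sellers: $2.1. (They sum to $10.5.)
The less price-elastic side of the market bears the larger share of a per-unit tax.

Buyers bear $8.4 per bottle; sellers bear $2.1 per bottle.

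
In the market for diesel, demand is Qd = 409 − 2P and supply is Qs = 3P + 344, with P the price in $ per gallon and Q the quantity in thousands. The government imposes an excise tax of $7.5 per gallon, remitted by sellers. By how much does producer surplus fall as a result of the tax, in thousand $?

Producer surplus falls by $1135.5 thousand.

Without the tax, 409 − 2P = 3P + 344 gives 5P = 65, so P* = $13 and Q* = 383.
With the tax collected from sellers, supply shifts: Qs = 3(P − 7.5) + 344.
Solving gives Q = 374 with consumers paying $17.5 and sellers receiving $10 (the $7.5 wedge).
ΔPS is the trapezoid between Q = 374 and Q = 383 of height $3: ½ · (383 + 374) · 3 = $1135.5.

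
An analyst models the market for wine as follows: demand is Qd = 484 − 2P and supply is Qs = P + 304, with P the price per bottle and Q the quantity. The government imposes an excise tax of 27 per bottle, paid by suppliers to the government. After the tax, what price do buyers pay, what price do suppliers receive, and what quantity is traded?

Before the tax: set 484 − 2P = P + 304 → P* = 60, Q* = 364.
With the tax collected from suppliers, supply shifts: Qs = (P − 27) + 304.
New equilibrium: buyers pay 69, suppliers receive 42, Q = 346. (Wedge: Pb − Ps = 27.)
The less price-elastic side of the market bears the larger share of a per-unit tax.

Buyers pay 69; suppliers receive 42; quantity = 346.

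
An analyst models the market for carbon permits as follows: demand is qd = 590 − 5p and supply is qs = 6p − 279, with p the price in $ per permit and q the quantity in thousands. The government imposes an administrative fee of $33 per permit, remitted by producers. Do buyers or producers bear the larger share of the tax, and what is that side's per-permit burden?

Buyers bear the larger share: $18 per permit.

Before the tax: set 590 − 5p = 6p − 279 → p* = $79, q* = 195.
With the tax collected from producers, supply shifts: qs = 6(p − 33) − 279.
Solving gives q = 105 with buyers paying $97 and producers receiving $64 (the $33 wedge).
Per-permit burden: buyers $18, producers $15.
Buyers take the larger share because demand is less price-elastic here (demand slope 5 vs supply slope 6).
The less price-elastic side of the market bears the larger share of a per-unit tax.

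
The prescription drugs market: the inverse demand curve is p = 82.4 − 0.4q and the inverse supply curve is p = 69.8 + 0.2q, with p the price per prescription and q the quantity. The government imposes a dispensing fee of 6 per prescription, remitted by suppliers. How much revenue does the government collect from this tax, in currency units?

Tax revenue = 66.

Inverting to q(p) form: qd = 206 − 2.5p; qs = 5p − 349.
Without the tax, 206 − 2.5p = 5p − 349 gives 7.5p = 555, so p* = 74 and q* = 21.
With the tax collected from suppliers, supply shifts: qs = 5(p − 6) − 349.
New equilibrium: consumers pay 78, suppliers receive 72, q = 11. (Wedge: pb − ps = 6.)
Revenue = t · Q = 6 · 11 = 66.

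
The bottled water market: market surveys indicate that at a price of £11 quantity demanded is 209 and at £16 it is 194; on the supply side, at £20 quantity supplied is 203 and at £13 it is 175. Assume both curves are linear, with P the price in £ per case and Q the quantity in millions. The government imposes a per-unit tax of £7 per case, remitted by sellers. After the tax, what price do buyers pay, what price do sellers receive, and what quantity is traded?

Demand slope: (194 − 209)/(16 − 11) = -3, so Qd = 242 − 3P.
Supply slope: (175 − 203)/(13 − 20) = 4, so Qs = 4P + 123.
Without the tax, 242 − 3P = 4P + 123 gives 7P = 119, so P* = £17 and Q* = 191.
With the tax collected from sellers, supply shifts: Qs = 4(P − 7) + 123.
Solving gives Q = 179 with buyers paying £21 and sellers receiving £14 (the £7 wedge).
The less price-elastic side of the market bears the larger share of a per-unit tax.

Buyers pay £21; sellers receive £14; quantity = 179.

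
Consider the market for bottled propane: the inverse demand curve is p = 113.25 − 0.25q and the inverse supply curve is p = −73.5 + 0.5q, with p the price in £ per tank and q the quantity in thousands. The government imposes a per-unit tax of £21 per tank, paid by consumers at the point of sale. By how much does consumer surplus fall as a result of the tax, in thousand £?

Rewrite in direct form: qd = 453 − 4p and qs = 2p + 147.
Without the tax, 453 − 4p = 2p + 147 gives 6p = 306, so p* = £51 and q* = 249.
With the tax collected from consumers, demand (in seller-price terms) shifts: qd = 453 − 4(p + 21).
Solving gives q = 221 with consumers paying £58 and producers receiving £37 (the £21 wedge).
ΔCS is the trapezoid between Q = 221 and Q = 249 of height £7: ½ · (249 + 221) · 7 = £1645.

Consumer surplus falls by £1645 thousand.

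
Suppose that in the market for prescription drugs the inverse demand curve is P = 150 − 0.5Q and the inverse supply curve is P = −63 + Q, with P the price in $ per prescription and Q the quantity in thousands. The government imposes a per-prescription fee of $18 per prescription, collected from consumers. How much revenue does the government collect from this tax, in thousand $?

Tax revenue = $2340 thousand.

Inverting to Q(P) form: Qd = 300 − 2P; Qs = P + 63.
Before the tax: set 300 − 2P = P + 63 → P* = $79, Q* = 142.
With the tax collected from consumers, demand (in seller-price terms) shifts: Qd = 300 − 2(P + 18).
Solving gives Q = 130 with consumers paying $85 and producers receiving $67 (the $18 wedge).
Revenue = t · Q = 18 · 130 = $2340.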